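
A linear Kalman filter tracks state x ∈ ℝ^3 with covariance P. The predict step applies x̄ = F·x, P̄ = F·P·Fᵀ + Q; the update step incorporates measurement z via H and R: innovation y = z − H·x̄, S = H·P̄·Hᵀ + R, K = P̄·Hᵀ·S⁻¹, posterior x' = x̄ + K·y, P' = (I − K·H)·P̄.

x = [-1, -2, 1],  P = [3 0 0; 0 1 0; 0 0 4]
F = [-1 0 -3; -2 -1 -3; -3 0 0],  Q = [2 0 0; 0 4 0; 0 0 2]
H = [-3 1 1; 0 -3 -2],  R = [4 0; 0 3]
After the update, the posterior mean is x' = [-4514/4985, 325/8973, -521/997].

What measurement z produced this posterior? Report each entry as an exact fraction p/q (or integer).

z = [2, 1]

x̄ = F·x = [-2, 1, 3]
P̄ = F·P·Fᵀ + Q = [41 42 9; 42 53 18; 9 18 29]
S = H·P̄·Hᵀ + R = [185 125; 125 812]
K = P̄·Hᵀ·S⁻¹ = [-4496/14955 -392/2991; -4057/26919 -5840/26919; 224/997 -172/997]
x' − x̄ = [5456/4985, -8648/8973, -3512/997] = K·y
y = (KᵀK)⁻¹·Kᵀ·(x' − x̄) = [-8, 10]
z = y + H·x̄ = [-8, 10] + [10, -9] = [2, 1]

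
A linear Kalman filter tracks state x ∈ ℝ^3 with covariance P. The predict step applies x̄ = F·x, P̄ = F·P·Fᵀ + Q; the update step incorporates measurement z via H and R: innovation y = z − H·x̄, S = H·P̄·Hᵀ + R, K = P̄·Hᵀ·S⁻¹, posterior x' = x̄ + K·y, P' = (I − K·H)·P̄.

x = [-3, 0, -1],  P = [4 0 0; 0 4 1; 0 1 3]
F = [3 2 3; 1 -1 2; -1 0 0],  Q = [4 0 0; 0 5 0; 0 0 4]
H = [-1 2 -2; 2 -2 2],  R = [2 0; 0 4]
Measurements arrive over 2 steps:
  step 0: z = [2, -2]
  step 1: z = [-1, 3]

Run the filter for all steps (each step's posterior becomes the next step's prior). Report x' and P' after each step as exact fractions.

step 0: x̄ = F·x = [-12, -5, 3]
step 0: P̄ = F·P·Fᵀ + Q = [95 23 -12; 23 21 -4; -12 -4 8]
step 0: y = z − H·x̄ = [6, 6]
step 0: S = H·P̄·Hᵀ + R = [105 -128; -128 252]
step 0: K = P̄·Hᵀ·S⁻¹ = [2265/2519 2350/2519; 143/229 69/229; -756/2519 -384/2519]
step 0: x' = x̄ + K·y = [-2538/2519, 127/229, 717/2519]
step 0: P' = (I − K·H)·P̄ = [13930/2519 562/229 -3048/2519; 562/229 1224/229 800/229; -3048/2519 800/229 11080/2519]
step 1: x̄ = F·x = [-2669/2519, -2501/2519, 2538/2519]
step 1: P̄ = F·P·Fᵀ + Q = [413942/2519 56528/2519 -45010/2519; 56528/2519 24553/2519 -1652/2519; -45010/2519 -1652/2519 24006/2519]
step 1: y = z − H·x̄ = [4890/2519, 2817/2519]
step 1: S = H·P̄·Hᵀ + R = [220280/2519 -426108/2519; -426108/2519 1060992/2519]
step 1: K = P̄·Hᵀ·S⁻¹ = [351566/431283 2371031/2587698; 355177/862566 575843/2587698; -191732/431283 -556409/2587698]
step 1: x' = x̄ + K·y = [444955/287522, 15913/287522, -27579/287522]
step 1: P' = (I − K·H)·P̄ = [6851458/1293849 2217217/1293849 -2263210/1293849; 2217217/1293849 6550423/1293849 4909049/1293849; -2263210/1293849 4909049/1293849 6615850/1293849]

step 0: x' = [-2538/2519, 127/229, 717/2519], P' = [13930/2519 562/229 -3048/2519; 562/229 1224/229 800/229; -3048/2519 800/229 11080/2519]
step 1: x' = [444955/287522, 15913/287522, -27579/287522], P' = [6851458/1293849 2217217/1293849 -2263210/1293849; 2217217/1293849 6550423/1293849 4909049/1293849; -2263210/1293849 4909049/1293849 6615850/1293849]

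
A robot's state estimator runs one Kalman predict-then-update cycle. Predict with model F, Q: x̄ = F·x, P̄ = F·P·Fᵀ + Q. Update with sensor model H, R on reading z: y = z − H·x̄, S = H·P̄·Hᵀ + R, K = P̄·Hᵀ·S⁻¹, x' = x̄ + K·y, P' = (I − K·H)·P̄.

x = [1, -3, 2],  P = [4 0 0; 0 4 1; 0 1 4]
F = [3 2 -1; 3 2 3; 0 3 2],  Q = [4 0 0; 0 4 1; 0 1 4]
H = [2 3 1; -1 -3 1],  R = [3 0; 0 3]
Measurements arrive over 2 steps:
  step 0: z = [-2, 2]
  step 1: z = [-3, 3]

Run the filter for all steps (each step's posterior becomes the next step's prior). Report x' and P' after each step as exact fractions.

step 0: x̄ = F·x = [-5, 3, -5]
step 0: P̄ = F·P·Fᵀ + Q = [56 44 17; 44 104 62; 17 62 68]
step 0: y = z − H·x̄ = [4, 11]
step 0: S = H·P̄·Hᵀ + R = [2199 -1359; -1359 921]
step 0: K = P̄·Hᵀ·S⁻¹ = [444/9911 -1185/9911; 1442/9911 -1036/9911; 9087/19822 10503/19822]
step 0: x' = x̄ + K·y = [-60814/9911, 24105/9911, 52771/19822]
step 0: P' = (I − K·H)·P̄ = [236497/9911 -117434/9911 -119360/9911; -117434/9911 59956/9911 59326/9911; -119360/9911 59326/9911 148745/19822]
step 1: x̄ = F·x = [-321235/19822, -110151/19822, 7358/583]
step 1: P̄ = F·P·Fᵀ + Q = [3103923/19822 514231/19822 -88397/583; 514231/19822 463035/19822 -10938/583; -88397/583 -10938/583 93450/583]
step 1: y = z − H·x̄ = [663285/19822, -421197/9911]
step 1: S = H·P̄·Hᵀ + R = [11737201/19822 -7415719/9911; -7415719/9911 10917869/9911]
step 1: K = P̄·Hᵀ·S⁻¹ = [-166151789/610750559 -326886266/610750559; 183700271/610750559 61135667/610750559; 370117586/610750559 455534093/610750559]
step 1: x' = x̄ + K·y = [-1565604683/610750559, 154905174/610750559, 733878778/610750559]
step 1: P' = (I − K·H)·P̄ = [9219492781/610750559 -4529379152/610750559 -5349303473/610750559; -4529379152/610750559 2325971878/610750559 2631943483/610750559; -5349303473/610750559 2631943483/610750559 3913129255/610750559]

step 0: x' = [-60814/9911, 24105/9911, 52771/19822], P' = [236497/9911 -117434/9911 -119360/9911; -117434/9911 59956/9911 59326/9911; -119360/9911 59326/9911 148745/19822]
step 1: x' = [-1565604683/610750559, 154905174/610750559, 733878778/610750559], P' = [9219492781/610750559 -4529379152/610750559 -5349303473/610750559; -4529379152/610750559 2325971878/610750559 2631943483/610750559; -5349303473/610750559 2631943483/610750559 3913129255/610750559]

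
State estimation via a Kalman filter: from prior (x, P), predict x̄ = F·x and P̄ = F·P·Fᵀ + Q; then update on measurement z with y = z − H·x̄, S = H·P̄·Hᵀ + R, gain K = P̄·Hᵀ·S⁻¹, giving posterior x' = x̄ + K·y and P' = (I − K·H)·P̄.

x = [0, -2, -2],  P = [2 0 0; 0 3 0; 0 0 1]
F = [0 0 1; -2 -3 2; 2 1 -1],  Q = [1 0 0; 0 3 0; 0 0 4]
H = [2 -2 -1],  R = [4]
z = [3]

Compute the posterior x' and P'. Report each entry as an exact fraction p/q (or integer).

x̄ = F·x = [-2, 2, 0]
P̄ = F·P·Fᵀ + Q = [2 2 -1; 2 42 -19; -1 -19 16]
y = z − H·x̄ = [11]
S = H·P̄·Hᵀ + R = [108]
K = P̄·Hᵀ·S⁻¹ = [1/108; -61/108; 5/27]
x' = x̄ + K·y = [-205/108, -455/108, 55/27]
P' = (I − K·H)·P̄ = [215/108 277/108 -32/27; 277/108 815/108 -208/27; -32/27 -208/27 332/27]

x' = [-205/108, -455/108, 55/27]
P' = [215/108 277/108 -32/27; 277/108 815/108 -208/27; -32/27 -208/27 332/27]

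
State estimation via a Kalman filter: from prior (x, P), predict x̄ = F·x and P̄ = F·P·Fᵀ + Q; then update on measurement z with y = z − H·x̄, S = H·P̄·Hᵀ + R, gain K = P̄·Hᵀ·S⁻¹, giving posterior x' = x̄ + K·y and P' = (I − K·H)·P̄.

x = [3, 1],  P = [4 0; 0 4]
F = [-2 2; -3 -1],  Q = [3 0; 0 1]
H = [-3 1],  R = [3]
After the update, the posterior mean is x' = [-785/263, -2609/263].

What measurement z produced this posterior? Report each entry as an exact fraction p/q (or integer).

z = [-1]

x̄ = F·x = [-4, -10]
P̄ = F·P·Fᵀ + Q = [35 16; 16 41]
S = H·P̄·Hᵀ + R = [263]
K = P̄·Hᵀ·S⁻¹ = [-89/263; -7/263]
x' − x̄ = [267/263, 21/263] = K·y
y = (KᵀK)⁻¹·Kᵀ·(x' − x̄) = [-3]
z = y + H·x̄ = [-3] + [2] = [-1]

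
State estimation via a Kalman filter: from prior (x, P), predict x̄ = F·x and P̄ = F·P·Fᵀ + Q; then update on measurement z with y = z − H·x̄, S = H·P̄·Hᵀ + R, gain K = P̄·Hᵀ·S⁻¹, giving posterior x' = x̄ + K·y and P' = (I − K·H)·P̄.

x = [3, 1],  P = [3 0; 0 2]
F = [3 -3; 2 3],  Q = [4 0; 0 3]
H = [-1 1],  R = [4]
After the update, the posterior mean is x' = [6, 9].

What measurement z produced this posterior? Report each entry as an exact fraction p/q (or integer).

z = [3]

x̄ = F·x = [6, 9]
P̄ = F·P·Fᵀ + Q = [49 0; 0 33]
S = H·P̄·Hᵀ + R = [86]
K = P̄·Hᵀ·S⁻¹ = [-49/86; 33/86]
x' − x̄ = [0, 0] = K·y
y = (KᵀK)⁻¹·Kᵀ·(x' − x̄) = [0]
z = y + H·x̄ = [0] + [3] = [3]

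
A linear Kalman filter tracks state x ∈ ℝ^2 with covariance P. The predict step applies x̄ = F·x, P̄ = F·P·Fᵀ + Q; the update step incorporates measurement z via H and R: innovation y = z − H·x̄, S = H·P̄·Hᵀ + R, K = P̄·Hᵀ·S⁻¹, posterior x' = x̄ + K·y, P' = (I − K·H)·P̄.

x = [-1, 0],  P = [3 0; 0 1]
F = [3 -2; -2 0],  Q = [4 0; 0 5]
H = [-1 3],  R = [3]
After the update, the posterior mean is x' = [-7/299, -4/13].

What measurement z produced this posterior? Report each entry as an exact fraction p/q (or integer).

z = [-1]

x̄ = F·x = [-3, 2]
P̄ = F·P·Fᵀ + Q = [35 -18; -18 17]
S = H·P̄·Hᵀ + R = [299]
K = P̄·Hᵀ·S⁻¹ = [-89/299; 3/13]
x' − x̄ = [890/299, -30/13] = K·y
y = (KᵀK)⁻¹·Kᵀ·(x' − x̄) = [-10]
z = y + H·x̄ = [-10] + [9] = [-1]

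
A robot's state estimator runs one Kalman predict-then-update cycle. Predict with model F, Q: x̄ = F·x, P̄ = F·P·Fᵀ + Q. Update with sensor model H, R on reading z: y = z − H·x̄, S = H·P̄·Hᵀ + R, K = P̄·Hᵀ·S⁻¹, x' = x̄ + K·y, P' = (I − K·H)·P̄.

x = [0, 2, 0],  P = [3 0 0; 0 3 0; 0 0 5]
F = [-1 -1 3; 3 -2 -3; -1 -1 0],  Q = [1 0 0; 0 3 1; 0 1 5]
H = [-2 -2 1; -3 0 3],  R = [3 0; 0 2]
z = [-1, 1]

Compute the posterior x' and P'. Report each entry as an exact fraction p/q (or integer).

x' = [-192348/78145, 28106/15629, -166523/78145]
P' = [832496/78145 -85156/15629 816876/78145; -85156/15629 55907/15629 -81868/15629; 816876/78145 -81868/15629 818546/78145]

x̄ = F·x = [-2, -4, -2]
P̄ = F·P·Fᵀ + Q = [52 -48 6; -48 87 -2; 6 -2 11]
y = z − H·x̄ = [-11, 1]
S = H·P̄·Hᵀ + R = [170 15; 15 461]
K = P̄·Hᵀ·S⁻¹ = [1148/78145 -4686/15629; -7790/15629 4932/15629; 1158/78145 501/15629]
x' = x̄ + K·y = [-192348/78145, 28106/15629, -166523/78145]
P' = (I − K·H)·P̄ = [832496/78145 -85156/15629 816876/78145; -85156/15629 55907/15629 -81868/15629; 816876/78145 -81868/15629 818546/78145]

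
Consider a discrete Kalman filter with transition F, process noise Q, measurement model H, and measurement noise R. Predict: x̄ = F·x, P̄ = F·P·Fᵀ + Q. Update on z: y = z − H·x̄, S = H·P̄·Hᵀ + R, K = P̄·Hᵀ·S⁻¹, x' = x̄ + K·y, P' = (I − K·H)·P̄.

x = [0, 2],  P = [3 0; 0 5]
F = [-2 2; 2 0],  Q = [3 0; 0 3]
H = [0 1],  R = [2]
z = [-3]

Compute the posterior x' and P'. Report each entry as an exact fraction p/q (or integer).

x' = [104/17, -45/17]
P' = [451/17 -24/17; -24/17 30/17]

x̄ = F·x = [4, 0]
P̄ = F·P·Fᵀ + Q = [35 -12; -12 15]
y = z − H·x̄ = [-3]
S = H·P̄·Hᵀ + R = [17]
K = P̄·Hᵀ·S⁻¹ = [-12/17; 15/17]
x' = x̄ + K·y = [104/17, -45/17]
P' = (I − K·H)·P̄ = [451/17 -24/17; -24/17 30/17]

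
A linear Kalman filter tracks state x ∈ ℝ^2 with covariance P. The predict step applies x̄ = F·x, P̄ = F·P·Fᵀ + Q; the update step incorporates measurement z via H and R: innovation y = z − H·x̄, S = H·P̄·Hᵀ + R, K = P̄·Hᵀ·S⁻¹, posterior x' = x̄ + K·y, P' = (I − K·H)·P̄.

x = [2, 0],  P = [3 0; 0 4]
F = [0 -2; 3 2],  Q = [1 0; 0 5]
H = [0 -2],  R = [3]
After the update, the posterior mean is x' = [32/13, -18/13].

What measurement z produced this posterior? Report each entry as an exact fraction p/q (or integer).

z = [3]

x̄ = F·x = [0, 6]
P̄ = F·P·Fᵀ + Q = [17 -16; -16 48]
S = H·P̄·Hᵀ + R = [195]
K = P̄·Hᵀ·S⁻¹ = [32/195; -32/65]
x' − x̄ = [32/13, -96/13] = K·y
y = (KᵀK)⁻¹·Kᵀ·(x' − x̄) = [15]
z = y + H·x̄ = [15] + [-12] = [3]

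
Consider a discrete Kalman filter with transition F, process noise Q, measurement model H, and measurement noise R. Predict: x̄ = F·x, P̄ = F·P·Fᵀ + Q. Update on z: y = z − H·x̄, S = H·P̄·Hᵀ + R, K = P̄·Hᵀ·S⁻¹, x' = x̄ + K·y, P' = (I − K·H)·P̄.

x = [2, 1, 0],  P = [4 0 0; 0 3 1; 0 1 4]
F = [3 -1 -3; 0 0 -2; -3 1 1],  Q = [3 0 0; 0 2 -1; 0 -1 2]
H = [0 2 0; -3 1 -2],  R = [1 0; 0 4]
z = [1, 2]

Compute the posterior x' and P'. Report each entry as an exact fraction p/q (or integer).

x̄ = F·x = [5, 0, -5]
P̄ = F·P·Fᵀ + Q = [84 26 -55; 26 18 -11; -55 -11 47]
y = z − H·x̄ = [1, 7]
S = H·P̄·Hᵀ + R = [73 -76; -76 194]
K = P̄·Hᵀ·S⁻¹ = [636/4193 -2258/4193; 2048/4193 -19/4193; 146/4193 1354/4193]
x' = x̄ + K·y = [5795/4193, 1915/4193, -11341/4193]
P' = (I − K·H)·P̄ = [57212/4193 318/4193 -81143/4193; 318/4193 1024/4193 73/4193; -81143/4193 73/4193 119043/4193]

x' = [5795/4193, 1915/4193, -11341/4193]
P' = [57212/4193 318/4193 -81143/4193; 318/4193 1024/4193 73/4193; -81143/4193 73/4193 119043/4193]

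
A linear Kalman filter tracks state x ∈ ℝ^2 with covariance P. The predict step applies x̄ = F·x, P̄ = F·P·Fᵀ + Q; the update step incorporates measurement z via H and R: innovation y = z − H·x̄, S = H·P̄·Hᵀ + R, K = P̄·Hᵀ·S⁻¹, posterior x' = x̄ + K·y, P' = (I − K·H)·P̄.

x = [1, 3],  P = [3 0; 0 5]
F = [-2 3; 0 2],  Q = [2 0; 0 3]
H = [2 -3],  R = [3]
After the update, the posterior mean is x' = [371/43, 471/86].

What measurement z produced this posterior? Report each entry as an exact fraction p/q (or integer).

z = [1]

x̄ = F·x = [7, 6]
P̄ = F·P·Fᵀ + Q = [59 30; 30 23]
S = H·P̄·Hᵀ + R = [86]
K = P̄·Hᵀ·S⁻¹ = [14/43; -9/86]
x' − x̄ = [70/43, -45/86] = K·y
y = (KᵀK)⁻¹·Kᵀ·(x' − x̄) = [5]
z = y + H·x̄ = [5] + [-4] = [1]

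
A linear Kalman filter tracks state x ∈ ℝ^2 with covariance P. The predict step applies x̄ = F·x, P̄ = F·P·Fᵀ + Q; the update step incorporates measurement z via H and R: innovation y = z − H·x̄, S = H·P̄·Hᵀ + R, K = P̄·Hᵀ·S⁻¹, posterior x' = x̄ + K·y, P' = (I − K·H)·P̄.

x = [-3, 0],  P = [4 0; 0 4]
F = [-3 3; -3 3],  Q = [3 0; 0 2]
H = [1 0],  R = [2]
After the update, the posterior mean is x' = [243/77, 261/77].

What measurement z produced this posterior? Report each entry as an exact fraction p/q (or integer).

x̄ = F·x = [9, 9]
P̄ = F·P·Fᵀ + Q = [75 72; 72 74]
S = H·P̄·Hᵀ + R = [77]
K = P̄·Hᵀ·S⁻¹ = [75/77; 72/77]
x' − x̄ = [-450/77, -432/77] = K·y
y = (KᵀK)⁻¹·Kᵀ·(x' − x̄) = [-6]
z = y + H·x̄ = [-6] + [9] = [3]

z = [3]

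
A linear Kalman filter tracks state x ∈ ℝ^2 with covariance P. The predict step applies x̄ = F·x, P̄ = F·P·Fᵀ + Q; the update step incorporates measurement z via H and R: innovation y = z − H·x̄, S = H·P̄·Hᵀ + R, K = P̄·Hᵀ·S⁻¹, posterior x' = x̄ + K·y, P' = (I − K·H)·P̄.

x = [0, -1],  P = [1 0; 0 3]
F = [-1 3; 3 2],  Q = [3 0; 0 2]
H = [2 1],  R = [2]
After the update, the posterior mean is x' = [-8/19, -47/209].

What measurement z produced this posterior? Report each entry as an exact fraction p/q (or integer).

z = [-1]

x̄ = F·x = [-3, -2]
P̄ = F·P·Fᵀ + Q = [31 15; 15 23]
S = H·P̄·Hᵀ + R = [209]
K = P̄·Hᵀ·S⁻¹ = [7/19; 53/209]
x' − x̄ = [49/19, 371/209] = K·y
y = (KᵀK)⁻¹·Kᵀ·(x' − x̄) = [7]
z = y + H·x̄ = [7] + [-8] = [-1]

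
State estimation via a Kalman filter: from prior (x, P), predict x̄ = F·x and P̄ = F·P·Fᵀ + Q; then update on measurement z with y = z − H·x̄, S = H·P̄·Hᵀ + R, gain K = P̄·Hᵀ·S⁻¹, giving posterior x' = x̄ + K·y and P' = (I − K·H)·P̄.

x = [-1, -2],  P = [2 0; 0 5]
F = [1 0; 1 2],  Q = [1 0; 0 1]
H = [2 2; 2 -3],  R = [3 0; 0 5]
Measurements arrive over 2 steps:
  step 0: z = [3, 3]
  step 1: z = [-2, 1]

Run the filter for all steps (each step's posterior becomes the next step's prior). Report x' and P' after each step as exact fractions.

step 0: x̄ = F·x = [-1, -5]
step 0: P̄ = F·P·Fᵀ + Q = [3 2; 2 23]
step 0: y = z − H·x̄ = [15, -10]
step 0: S = H·P̄·Hᵀ + R = [123 -130; -130 200]
step 0: K = P̄·Hᵀ·S⁻¹ = [20/77 13/77; 31/154 -299/1540]
step 0: x' = x̄ + K·y = [93/77, -3/77]
step 0: P' = (I − K·H)·P̄ = [31/77 -1/77; -1/77 97/308]
step 1: x̄ = F·x = [93/77, 87/77]
step 1: P̄ = F·P·Fᵀ + Q = [108/77 29/77; 29/77 201/77]
step 1: y = z − H·x̄ = [-514/77, 152/77]
step 1: S = H·P̄·Hᵀ + R = [1699/77 -832/77; -832/77 2278/77]
step 1: K = P̄·Hᵀ·S⁻¹ = [4750/20637 5807/41274; 3860/20637 -7055/41274]
step 1: x' = x̄ + K·y = [-1051/20637, -9413/20637]
step 1: P' = (I − K·H)·P̄ = [14357/41274 -107/41274; -107/41274 11687/41274]

step 0: x' = [93/77, -3/77], P' = [31/77 -1/77; -1/77 97/308]
step 1: x' = [-1051/20637, -9413/20637], P' = [14357/41274 -107/41274; -107/41274 11687/41274]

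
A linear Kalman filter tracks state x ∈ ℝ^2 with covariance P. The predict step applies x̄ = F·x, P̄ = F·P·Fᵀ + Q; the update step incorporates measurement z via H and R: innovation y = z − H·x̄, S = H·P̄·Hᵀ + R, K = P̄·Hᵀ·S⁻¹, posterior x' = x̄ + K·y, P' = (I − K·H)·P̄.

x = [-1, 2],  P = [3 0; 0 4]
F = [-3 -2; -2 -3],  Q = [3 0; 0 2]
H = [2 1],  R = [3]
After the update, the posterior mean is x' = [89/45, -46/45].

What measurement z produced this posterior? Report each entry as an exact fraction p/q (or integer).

z = [3]

x̄ = F·x = [-1, -4]
P̄ = F·P·Fᵀ + Q = [46 42; 42 50]
S = H·P̄·Hᵀ + R = [405]
K = P̄·Hᵀ·S⁻¹ = [134/405; 134/405]
x' − x̄ = [134/45, 134/45] = K·y
y = (KᵀK)⁻¹·Kᵀ·(x' − x̄) = [9]
z = y + H·x̄ = [9] + [-6] = [3]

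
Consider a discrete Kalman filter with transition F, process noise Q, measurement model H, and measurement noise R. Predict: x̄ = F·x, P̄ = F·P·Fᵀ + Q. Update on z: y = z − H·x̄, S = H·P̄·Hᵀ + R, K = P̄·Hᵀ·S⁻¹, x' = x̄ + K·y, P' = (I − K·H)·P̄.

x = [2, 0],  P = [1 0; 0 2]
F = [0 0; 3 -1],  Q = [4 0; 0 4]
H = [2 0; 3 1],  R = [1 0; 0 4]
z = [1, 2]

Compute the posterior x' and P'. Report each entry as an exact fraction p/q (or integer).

x' = [104/359, 774/359]
P' = [76/359 -180/359; -180/359 1560/359]

x̄ = F·x = [0, 6]
P̄ = F·P·Fᵀ + Q = [4 0; 0 15]
y = z − H·x̄ = [1, -4]
S = H·P̄·Hᵀ + R = [17 24; 24 55]
K = P̄·Hᵀ·S⁻¹ = [152/359 12/359; -360/359 255/359]
x' = x̄ + K·y = [104/359, 774/359]
P' = (I − K·H)·P̄ = [76/359 -180/359; -180/359 1560/359]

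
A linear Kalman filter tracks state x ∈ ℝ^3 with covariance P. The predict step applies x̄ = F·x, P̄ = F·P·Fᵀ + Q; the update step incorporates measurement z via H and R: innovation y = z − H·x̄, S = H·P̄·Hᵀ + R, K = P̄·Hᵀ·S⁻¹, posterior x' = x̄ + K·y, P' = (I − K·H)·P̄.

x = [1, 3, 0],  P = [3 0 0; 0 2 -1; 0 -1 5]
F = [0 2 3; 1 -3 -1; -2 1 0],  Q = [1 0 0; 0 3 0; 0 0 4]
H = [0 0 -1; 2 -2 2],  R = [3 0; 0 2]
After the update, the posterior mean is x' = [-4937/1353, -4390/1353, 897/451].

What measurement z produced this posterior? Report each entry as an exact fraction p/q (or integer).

x̄ = F·x = [6, -8, 1]
P̄ = F·P·Fᵀ + Q = [42 -16 1; -16 23 -11; 1 -11 18]
S = H·P̄·Hᵀ + R = [21 -60; -60 558]
K = P̄·Hᵀ·S⁻¹ = [1087/1353 403/1353; 23/1353 -80/451; -358/451 10/451]
x' − x̄ = [-13055/1353, 6434/1353, 446/451] = K·y
y = (KᵀK)⁻¹·Kᵀ·(x' − x̄) = [-2, -27]
z = y + H·x̄ = [-2, -27] + [-1, 30] = [-3, 3]

z = [-3, 3]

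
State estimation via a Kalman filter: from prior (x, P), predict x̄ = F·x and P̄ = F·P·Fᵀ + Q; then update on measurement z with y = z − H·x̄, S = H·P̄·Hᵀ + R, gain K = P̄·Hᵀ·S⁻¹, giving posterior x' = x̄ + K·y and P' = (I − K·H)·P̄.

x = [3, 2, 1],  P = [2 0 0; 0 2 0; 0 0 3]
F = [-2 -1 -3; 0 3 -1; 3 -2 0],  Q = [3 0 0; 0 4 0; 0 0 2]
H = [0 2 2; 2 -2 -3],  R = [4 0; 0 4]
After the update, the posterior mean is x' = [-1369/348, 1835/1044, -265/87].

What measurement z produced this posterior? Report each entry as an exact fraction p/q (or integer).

x̄ = F·x = [-11, 5, 5]
P̄ = F·P·Fᵀ + Q = [40 3 -8; 3 25 -12; -8 -12 28]
S = H·P̄·Hᵀ + R = [120 -168; -168 444]
K = P̄·Hᵀ·S⁻¹ = [167/348 35/87; 425/1044 71/522; 5/87 -13/87]
x' − x̄ = [2459/348, -3385/1044, -700/87] = K·y
y = (KᵀK)⁻¹·Kᵀ·(x' − x̄) = [-23, 45]
z = y + H·x̄ = [-23, 45] + [20, -47] = [-3, -2]

z = [-3, -2]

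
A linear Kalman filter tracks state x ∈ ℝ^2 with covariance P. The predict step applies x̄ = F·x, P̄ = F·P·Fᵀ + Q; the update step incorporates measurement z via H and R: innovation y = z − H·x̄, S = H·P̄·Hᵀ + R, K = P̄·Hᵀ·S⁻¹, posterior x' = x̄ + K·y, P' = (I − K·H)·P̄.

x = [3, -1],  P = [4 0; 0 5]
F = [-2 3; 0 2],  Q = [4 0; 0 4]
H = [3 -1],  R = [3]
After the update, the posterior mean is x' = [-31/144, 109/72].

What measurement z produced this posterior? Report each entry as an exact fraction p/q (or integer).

z = [-2]

x̄ = F·x = [-9, -2]
P̄ = F·P·Fᵀ + Q = [65 30; 30 24]
S = H·P̄·Hᵀ + R = [432]
K = P̄·Hᵀ·S⁻¹ = [55/144; 11/72]
x' − x̄ = [1265/144, 253/72] = K·y
y = (KᵀK)⁻¹·Kᵀ·(x' − x̄) = [23]
z = y + H·x̄ = [23] + [-25] = [-2]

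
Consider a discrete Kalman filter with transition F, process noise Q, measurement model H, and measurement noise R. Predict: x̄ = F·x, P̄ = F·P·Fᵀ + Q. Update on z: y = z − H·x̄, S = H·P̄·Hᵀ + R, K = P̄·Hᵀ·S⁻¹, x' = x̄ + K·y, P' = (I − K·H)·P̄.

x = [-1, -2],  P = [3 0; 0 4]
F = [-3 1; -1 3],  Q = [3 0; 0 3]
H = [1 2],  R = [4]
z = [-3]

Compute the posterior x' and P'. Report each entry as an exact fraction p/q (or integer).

x̄ = F·x = [1, -5]
P̄ = F·P·Fᵀ + Q = [34 21; 21 42]
y = z − H·x̄ = [6]
S = H·P̄·Hᵀ + R = [290]
K = P̄·Hᵀ·S⁻¹ = [38/145; 21/58]
x' = x̄ + K·y = [373/145, -82/29]
P' = (I − K·H)·P̄ = [2042/145 -189/29; -189/29 231/58]

x' = [373/145, -82/29]
P' = [2042/145 -189/29; -189/29 231/58]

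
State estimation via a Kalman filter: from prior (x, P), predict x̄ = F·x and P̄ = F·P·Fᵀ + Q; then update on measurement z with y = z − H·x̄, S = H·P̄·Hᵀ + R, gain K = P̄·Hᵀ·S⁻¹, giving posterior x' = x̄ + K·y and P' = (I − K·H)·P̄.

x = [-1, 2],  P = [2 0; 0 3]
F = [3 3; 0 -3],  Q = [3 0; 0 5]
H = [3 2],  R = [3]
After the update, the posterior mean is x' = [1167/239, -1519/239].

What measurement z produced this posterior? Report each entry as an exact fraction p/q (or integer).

x̄ = F·x = [3, -6]
P̄ = F·P·Fᵀ + Q = [48 -27; -27 32]
S = H·P̄·Hᵀ + R = [239]
K = P̄·Hᵀ·S⁻¹ = [90/239; -17/239]
x' − x̄ = [450/239, -85/239] = K·y
y = (KᵀK)⁻¹·Kᵀ·(x' − x̄) = [5]
z = y + H·x̄ = [5] + [-3] = [2]

z = [2]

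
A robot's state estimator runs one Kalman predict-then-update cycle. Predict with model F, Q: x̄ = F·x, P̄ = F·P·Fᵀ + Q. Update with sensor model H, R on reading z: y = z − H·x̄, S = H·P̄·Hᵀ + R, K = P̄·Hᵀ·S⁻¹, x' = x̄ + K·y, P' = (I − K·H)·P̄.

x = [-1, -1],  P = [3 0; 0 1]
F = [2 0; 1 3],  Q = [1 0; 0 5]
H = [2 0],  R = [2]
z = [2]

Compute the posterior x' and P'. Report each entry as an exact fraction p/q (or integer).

x̄ = F·x = [-2, -4]
P̄ = F·P·Fᵀ + Q = [13 6; 6 17]
y = z − H·x̄ = [6]
S = H·P̄·Hᵀ + R = [54]
K = P̄·Hᵀ·S⁻¹ = [13/27; 2/9]
x' = x̄ + K·y = [8/9, -8/3]
P' = (I − K·H)·P̄ = [13/27 2/9; 2/9 43/3]

x' = [8/9, -8/3]
P' = [13/27 2/9; 2/9 43/3]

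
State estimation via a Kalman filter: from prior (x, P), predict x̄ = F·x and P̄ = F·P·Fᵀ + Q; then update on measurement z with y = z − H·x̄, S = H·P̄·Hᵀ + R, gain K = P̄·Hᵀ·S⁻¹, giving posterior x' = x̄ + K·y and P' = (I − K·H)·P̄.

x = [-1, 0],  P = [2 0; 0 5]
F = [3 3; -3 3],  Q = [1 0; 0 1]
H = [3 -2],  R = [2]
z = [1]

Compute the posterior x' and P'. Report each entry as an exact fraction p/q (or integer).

x' = [113/85, 389/255]
P' = [2266/85 3376/85; 3376/85 30431/510]

x̄ = F·x = [-3, 3]
P̄ = F·P·Fᵀ + Q = [64 27; 27 64]
y = z − H·x̄ = [16]
S = H·P̄·Hᵀ + R = [510]
K = P̄·Hᵀ·S⁻¹ = [23/85; -47/510]
x' = x̄ + K·y = [113/85, 389/255]
P' = (I − K·H)·P̄ = [2266/85 3376/85; 3376/85 30431/510]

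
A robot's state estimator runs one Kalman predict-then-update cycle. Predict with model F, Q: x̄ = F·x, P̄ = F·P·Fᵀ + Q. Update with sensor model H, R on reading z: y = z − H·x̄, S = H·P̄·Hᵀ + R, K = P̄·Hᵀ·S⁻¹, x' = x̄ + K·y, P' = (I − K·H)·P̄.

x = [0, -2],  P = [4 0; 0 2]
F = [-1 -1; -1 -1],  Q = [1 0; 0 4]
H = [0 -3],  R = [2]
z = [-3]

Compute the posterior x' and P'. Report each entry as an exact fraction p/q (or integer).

x̄ = F·x = [2, 2]
P̄ = F·P·Fᵀ + Q = [7 6; 6 10]
y = z − H·x̄ = [3]
S = H·P̄·Hᵀ + R = [92]
K = P̄·Hᵀ·S⁻¹ = [-9/46; -15/46]
x' = x̄ + K·y = [65/46, 47/46]
P' = (I − K·H)·P̄ = [80/23 3/23; 3/23 5/23]

x' = [65/46, 47/46]
P' = [80/23 3/23; 3/23 5/23]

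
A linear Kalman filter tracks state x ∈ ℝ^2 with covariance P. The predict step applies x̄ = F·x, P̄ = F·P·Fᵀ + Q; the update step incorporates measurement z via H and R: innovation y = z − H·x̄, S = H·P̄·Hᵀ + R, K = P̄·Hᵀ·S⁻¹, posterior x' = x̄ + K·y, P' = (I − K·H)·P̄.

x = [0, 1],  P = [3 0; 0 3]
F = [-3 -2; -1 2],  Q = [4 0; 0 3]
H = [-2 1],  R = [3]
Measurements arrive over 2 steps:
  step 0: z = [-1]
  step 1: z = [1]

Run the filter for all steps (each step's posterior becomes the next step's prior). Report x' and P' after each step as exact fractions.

step 0: x̄ = F·x = [-2, 2]
step 0: P̄ = F·P·Fᵀ + Q = [43 -3; -3 18]
step 0: y = z − H·x̄ = [-7]
step 0: S = H·P̄·Hᵀ + R = [205]
step 0: K = P̄·Hᵀ·S⁻¹ = [-89/205; 24/205]
step 0: x' = x̄ + K·y = [213/205, 242/205]
step 0: P' = (I − K·H)·P̄ = [894/205 1521/205; 1521/205 3114/205]
step 1: x̄ = F·x = [-1123/205, 271/205]
step 1: P̄ = F·P·Fᵀ + Q = [39574/205 -15858/205; -15858/205 7881/205]
step 1: y = z − H·x̄ = [-2312/205]
step 1: S = H·P̄·Hᵀ + R = [230224/205]
step 1: K = P̄·Hᵀ·S⁻¹ = [-47503/115112; 39597/230224]
step 1: x' = x̄ + K·y = [-11856/14389, -17779/28778]
step 1: P' = (I − K·H)·P̄ = [103347/57556 270879/115112; 270879/115112 1202307/230224]

step 0: x' = [213/205, 242/205], P' = [894/205 1521/205; 1521/205 3114/205]
step 1: x' = [-11856/14389, -17779/28778], P' = [103347/57556 270879/115112; 270879/115112 1202307/230224]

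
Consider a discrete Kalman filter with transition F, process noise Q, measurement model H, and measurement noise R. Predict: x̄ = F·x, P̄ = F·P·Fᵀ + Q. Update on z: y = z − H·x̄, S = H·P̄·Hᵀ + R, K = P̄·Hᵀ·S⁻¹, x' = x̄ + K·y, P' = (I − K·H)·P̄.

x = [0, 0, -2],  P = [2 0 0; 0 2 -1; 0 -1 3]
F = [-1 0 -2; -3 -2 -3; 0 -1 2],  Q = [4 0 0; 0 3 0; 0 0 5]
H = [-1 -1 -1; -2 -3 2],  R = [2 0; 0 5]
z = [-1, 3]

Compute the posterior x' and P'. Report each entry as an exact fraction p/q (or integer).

x̄ = F·x = [4, 6, -4]
P̄ = F·P·Fᵀ + Q = [18 20 -14; 20 44 -13; -14 -13 23]
y = z − H·x̄ = [5, 37]
S = H·P̄·Hᵀ + R = [73 209; 209 1073]
K = P̄·Hᵀ·S⁻¹ = [41/8662 -1009/8662; -13341/34648 -3795/34648; -19325/34648 7413/34648]
x' = x̄ + K·y = [-1240/4331, 96/4331, 4883/4331]
P' = (I − K·H)·P̄ = [15892/4331 -24451/8662 -7415/8662; -24451/8662 92711/34648 31775/34648; -7415/8662 31775/34648 36535/34648]

x' = [-1240/4331, 96/4331, 4883/4331]
P' = [15892/4331 -24451/8662 -7415/8662; -24451/8662 92711/34648 31775/34648; -7415/8662 31775/34648 36535/34648]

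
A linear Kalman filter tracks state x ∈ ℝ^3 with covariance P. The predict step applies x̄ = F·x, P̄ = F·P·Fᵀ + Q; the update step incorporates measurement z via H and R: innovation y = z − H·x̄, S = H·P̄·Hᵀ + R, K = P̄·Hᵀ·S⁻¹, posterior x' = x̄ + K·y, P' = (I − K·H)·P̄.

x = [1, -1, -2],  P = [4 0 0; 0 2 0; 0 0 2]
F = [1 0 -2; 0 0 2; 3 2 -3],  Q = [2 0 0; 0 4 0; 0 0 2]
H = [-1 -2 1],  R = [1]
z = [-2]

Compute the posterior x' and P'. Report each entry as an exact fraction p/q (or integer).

x̄ = F·x = [5, -4, 7]
P̄ = F·P·Fᵀ + Q = [14 -8 24; -8 12 -12; 24 -12 64]
y = z − H·x̄ = [-12]
S = H·P̄·Hᵀ + R = [95]
K = P̄·Hᵀ·S⁻¹ = [26/95; -28/95; 64/95]
x' = x̄ + K·y = [163/95, -44/95, -103/95]
P' = (I − K·H)·P̄ = [654/95 -32/95 616/95; -32/95 356/95 652/95; 616/95 652/95 1984/95]

x' = [163/95, -44/95, -103/95]
P' = [654/95 -32/95 616/95; -32/95 356/95 652/95; 616/95 652/95 1984/95]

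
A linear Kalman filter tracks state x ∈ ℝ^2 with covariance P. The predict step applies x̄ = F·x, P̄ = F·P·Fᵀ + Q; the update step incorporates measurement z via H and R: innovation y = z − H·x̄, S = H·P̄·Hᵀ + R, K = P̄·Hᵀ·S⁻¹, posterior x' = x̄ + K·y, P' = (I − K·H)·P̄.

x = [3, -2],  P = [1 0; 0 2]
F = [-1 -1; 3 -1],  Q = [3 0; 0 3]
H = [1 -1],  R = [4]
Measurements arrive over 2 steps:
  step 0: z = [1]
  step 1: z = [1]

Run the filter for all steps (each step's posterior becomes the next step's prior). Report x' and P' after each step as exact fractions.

step 0: x' = [5/2, 7/2], P' = [107/26 79/26; 79/26 139/26]
step 1: x' = [-1395/986, -1809/986], P' = [5285/986 3641/986; 3641/986 5733/986]

step 0: x̄ = F·x = [-1, 11]
step 0: P̄ = F·P·Fᵀ + Q = [6 -1; -1 14]
step 0: y = z − H·x̄ = [13]
step 0: S = H·P̄·Hᵀ + R = [26]
step 0: K = P̄·Hᵀ·S⁻¹ = [7/26; -15/26]
step 0: x' = x̄ + K·y = [5/2, 7/2]
step 0: P' = (I − K·H)·P̄ = [107/26 79/26; 79/26 139/26]
step 1: x̄ = F·x = [-6, 4]
step 1: P̄ = F·P·Fᵀ + Q = [241/13 -170/13; -170/13 353/13]
step 1: y = z − H·x̄ = [11]
step 1: S = H·P̄·Hᵀ + R = [986/13]
step 1: K = P̄·Hᵀ·S⁻¹ = [411/986; -523/986]
step 1: x' = x̄ + K·y = [-1395/986, -1809/986]
step 1: P' = (I − K·H)·P̄ = [5285/986 3641/986; 3641/986 5733/986]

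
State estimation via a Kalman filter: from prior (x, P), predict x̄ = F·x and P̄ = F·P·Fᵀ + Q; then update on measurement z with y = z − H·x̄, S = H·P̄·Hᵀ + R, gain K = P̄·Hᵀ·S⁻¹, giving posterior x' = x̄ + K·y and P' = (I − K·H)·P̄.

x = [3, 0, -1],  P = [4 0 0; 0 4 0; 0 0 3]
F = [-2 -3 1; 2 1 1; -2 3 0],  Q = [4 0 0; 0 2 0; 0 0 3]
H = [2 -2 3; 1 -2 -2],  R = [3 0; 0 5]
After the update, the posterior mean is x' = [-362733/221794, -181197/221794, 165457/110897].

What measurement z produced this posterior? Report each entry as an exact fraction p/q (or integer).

x̄ = F·x = [-7, 5, -6]
P̄ = F·P·Fᵀ + Q = [59 -25 -20; -25 25 -4; -20 -4 55]
S = H·P̄·Hᵀ + R = [842 66; 66 532]
K = P̄·Hᵀ·S⁻¹ = [23811/221794 59165/221794; -27581/221794 -24511/221794; 19702/110897 -55751/221794]
x' − x̄ = [1189825/221794, -1290167/221794, 830839/110897] = K·y
y = (KᵀK)⁻¹·Kᵀ·(x' − x̄) = [45, 2]
z = y + H·x̄ = [45, 2] + [-42, -5] = [3, -3]

z = [3, -3]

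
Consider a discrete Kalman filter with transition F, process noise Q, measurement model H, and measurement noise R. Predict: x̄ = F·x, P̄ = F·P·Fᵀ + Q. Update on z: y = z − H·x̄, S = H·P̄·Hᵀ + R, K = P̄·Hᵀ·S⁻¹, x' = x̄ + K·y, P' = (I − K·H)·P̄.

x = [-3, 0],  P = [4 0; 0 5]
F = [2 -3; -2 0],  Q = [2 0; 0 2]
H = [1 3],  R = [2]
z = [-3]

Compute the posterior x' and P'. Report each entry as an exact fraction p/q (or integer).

x' = [-1011/131, 216/131]
P' = [8028/131 -2666/131; -2666/131 914/131]

x̄ = F·x = [-6, 6]
P̄ = F·P·Fᵀ + Q = [63 -16; -16 18]
y = z − H·x̄ = [-15]
S = H·P̄·Hᵀ + R = [131]
K = P̄·Hᵀ·S⁻¹ = [15/131; 38/131]
x' = x̄ + K·y = [-1011/131, 216/131]
P' = (I − K·H)·P̄ = [8028/131 -2666/131; -2666/131 914/131]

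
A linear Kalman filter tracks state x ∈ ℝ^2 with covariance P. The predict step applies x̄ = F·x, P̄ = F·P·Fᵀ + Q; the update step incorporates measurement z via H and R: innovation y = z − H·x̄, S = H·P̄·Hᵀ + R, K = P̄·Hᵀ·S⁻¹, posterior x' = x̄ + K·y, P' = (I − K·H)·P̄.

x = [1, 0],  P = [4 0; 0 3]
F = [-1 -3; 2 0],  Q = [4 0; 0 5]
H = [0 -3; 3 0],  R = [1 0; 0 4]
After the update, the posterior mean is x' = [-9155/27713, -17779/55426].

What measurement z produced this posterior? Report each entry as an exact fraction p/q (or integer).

x̄ = F·x = [-1, 2]
P̄ = F·P·Fᵀ + Q = [35 -8; -8 21]
S = H·P̄·Hᵀ + R = [190 72; 72 319]
K = P̄·Hᵀ·S⁻¹ = [48/27713 9111/27713; -18369/55426 -12/27713]
x' − x̄ = [18558/27713, -128631/55426] = K·y
y = (KᵀK)⁻¹·Kᵀ·(x' − x̄) = [7, 2]
z = y + H·x̄ = [7, 2] + [-6, -3] = [1, -1]

z = [1, -1]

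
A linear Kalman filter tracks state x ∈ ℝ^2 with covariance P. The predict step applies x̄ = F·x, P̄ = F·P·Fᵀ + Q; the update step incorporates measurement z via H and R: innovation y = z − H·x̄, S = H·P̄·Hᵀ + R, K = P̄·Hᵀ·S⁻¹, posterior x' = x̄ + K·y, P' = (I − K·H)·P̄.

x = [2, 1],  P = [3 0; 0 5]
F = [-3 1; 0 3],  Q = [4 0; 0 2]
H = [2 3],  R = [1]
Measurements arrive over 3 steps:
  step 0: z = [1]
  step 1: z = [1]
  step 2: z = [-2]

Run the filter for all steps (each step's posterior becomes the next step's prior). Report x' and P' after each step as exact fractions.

step 0: x' = [-1753/374, 1293/374], P' = [13239/748 -8787/748; -8787/748 5915/748]
step 1: x' = [-116574/339769, 193293/339769], P' = [6420723/2378383 -4063134/2378383; -4063134/2378383 2828039/2378383]
step 2: x' = [-287556357/238583168, 34284555/238583168], P' = [3217350777/1192915840 -2036843607/1192915840; -2036843607/1192915840 1418139737/1192915840]

step 0: x̄ = F·x = [-5, 3]
step 0: P̄ = F·P·Fᵀ + Q = [36 15; 15 47]
step 0: y = z − H·x̄ = [2]
step 0: S = H·P̄·Hᵀ + R = [748]
step 0: K = P̄·Hᵀ·S⁻¹ = [117/748; 171/748]
step 0: x' = x̄ + K·y = [-1753/374, 1293/374]
step 0: P' = (I − K·H)·P̄ = [13239/748 -8787/748; -8787/748 5915/748]
step 1: x̄ = F·x = [3276/187, 3879/374]
step 1: P̄ = F·P·Fᵀ + Q = [45195/187 24207/187; 24207/187 54731/748]
step 1: y = z − H·x̄ = [-24367/374]
step 1: S = H·P̄·Hᵀ + R = [2378383/748]
step 1: K = P̄·Hᵀ·S⁻¹ = [652044/2378383; 357849/2378383]
step 1: x' = x̄ + K·y = [-116574/339769, 193293/339769]
step 1: P' = (I − K·H)·P̄ = [6420723/2378383 -4063134/2378383; -4063134/2378383 2828039/2378383]
step 2: x̄ = F·x = [543015/339769, 579879/339769]
step 2: P̄ = F·P·Fᵀ + Q = [94506882/2378383 45052323/2378383; 45052323/2378383 30209117/2378383]
step 2: y = z − H·x̄ = [-3505205/339769]
step 2: S = H·P̄·Hᵀ + R = [1192915840/2378383]
step 2: K = P̄·Hᵀ·S⁻¹ = [324170733/1192915840; 180731997/1192915840]
step 2: x' = x̄ + K·y = [-287556357/238583168, 34284555/238583168]
step 2: P' = (I − K·H)·P̄ = [3217350777/1192915840 -2036843607/1192915840; -2036843607/1192915840 1418139737/1192915840]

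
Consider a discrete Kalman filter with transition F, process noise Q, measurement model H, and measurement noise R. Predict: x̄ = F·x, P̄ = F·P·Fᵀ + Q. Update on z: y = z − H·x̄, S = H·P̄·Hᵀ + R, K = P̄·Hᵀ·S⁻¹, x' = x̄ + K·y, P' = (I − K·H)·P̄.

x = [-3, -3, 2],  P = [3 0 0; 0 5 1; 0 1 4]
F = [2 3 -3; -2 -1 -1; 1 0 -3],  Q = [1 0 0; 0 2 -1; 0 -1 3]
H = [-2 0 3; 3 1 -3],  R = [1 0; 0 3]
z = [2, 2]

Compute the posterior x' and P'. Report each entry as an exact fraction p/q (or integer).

x' = [-81646/21521, 147973/21521, -41477/21521]
P' = [344062/21521 -277707/21521 233880/21521; -277707/21521 292785/21521 -182874/21521; 233880/21521 -182874/21521 161275/21521]

x̄ = F·x = [-21, 7, -9]
P̄ = F·P·Fᵀ + Q = [76 -15 33; -15 25 8; 33 8 42]
y = z − H·x̄ = [-13, 31]
S = H·P̄·Hᵀ + R = [287 -285; -285 358]
K = P̄·Hᵀ·S⁻¹ = [13516/21521 17613/21521; 6792/21521 2762/21521; 16065/21521 11647/21521]
x' = x̄ + K·y = [-81646/21521, 147973/21521, -41477/21521]
P' = (I − K·H)·P̄ = [344062/21521 -277707/21521 233880/21521; -277707/21521 292785/21521 -182874/21521; 233880/21521 -182874/21521 161275/21521]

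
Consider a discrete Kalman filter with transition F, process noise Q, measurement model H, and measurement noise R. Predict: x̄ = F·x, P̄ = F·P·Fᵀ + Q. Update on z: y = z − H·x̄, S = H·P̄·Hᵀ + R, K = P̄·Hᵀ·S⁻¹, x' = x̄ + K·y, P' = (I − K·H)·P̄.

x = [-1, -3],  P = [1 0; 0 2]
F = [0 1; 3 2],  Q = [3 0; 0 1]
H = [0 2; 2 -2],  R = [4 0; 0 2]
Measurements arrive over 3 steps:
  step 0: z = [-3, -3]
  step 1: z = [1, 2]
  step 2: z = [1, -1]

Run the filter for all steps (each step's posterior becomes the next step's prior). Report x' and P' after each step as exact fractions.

step 0: x̄ = F·x = [-3, -9]
step 0: P̄ = F·P·Fᵀ + Q = [5 4; 4 18]
step 0: y = z − H·x̄ = [15, -15]
step 0: S = H·P̄·Hᵀ + R = [76 -56; -56 62]
step 0: K = P̄·Hᵀ·S⁻¹ = [76/197 75/197; 83/197 -14/197]
step 0: x' = x̄ + K·y = [-576/197, -318/197]
step 0: P' = (I − K·H)·P̄ = [227/197 152/197; 152/197 166/197]
step 1: x̄ = F·x = [-318/197, -12]
step 1: P̄ = F·P·Fᵀ + Q = [757/197 4; 4 24]
step 1: y = z − H·x̄ = [25, -3698/197]
step 1: S = H·P̄·Hᵀ + R = [100 -80; -80 16030/197]
step 1: K = P̄·Hᵀ·S⁻¹ = [3082/8555 2997/8555; 3476/8555 -788/8555]
step 1: x' = x̄ + K·y = [6982/8555, -968/8555]
step 1: P' = (I − K·H)·P̄ = [9161/8555 6164/8555; 6164/8555 6952/8555]
step 2: x̄ = F·x = [-968/8555, 3802/1711]
step 2: P̄ = F·P·Fᵀ + Q = [32617/8555 32396/8555; 32396/8555 38556/1711]
step 2: y = z − H·x̄ = [-5893/1711, 31401/8555]
step 2: S = H·P̄·Hᵀ + R = [161068/1711 -641536/8555; -641536/8555 131906/1711]
step 2: K = P̄·Hᵀ·S⁻¹ = [3142594/8735933 3062709/8735933; 3543554/8735933 -801920/8735933]
step 2: x' = x̄ + K·y = [-570519/8735933, 4263960/8735933]
step 2: P' = (I − K·H)·P̄ = [9347897/8735933 6285188/8735933; 6285188/8735933 7087108/8735933]

step 0: x' = [-576/197, -318/197], P' = [227/197 152/197; 152/197 166/197]
step 1: x' = [6982/8555, -968/8555], P' = [9161/8555 6164/8555; 6164/8555 6952/8555]
step 2: x' = [-570519/8735933, 4263960/8735933], P' = [9347897/8735933 6285188/8735933; 6285188/8735933 7087108/8735933]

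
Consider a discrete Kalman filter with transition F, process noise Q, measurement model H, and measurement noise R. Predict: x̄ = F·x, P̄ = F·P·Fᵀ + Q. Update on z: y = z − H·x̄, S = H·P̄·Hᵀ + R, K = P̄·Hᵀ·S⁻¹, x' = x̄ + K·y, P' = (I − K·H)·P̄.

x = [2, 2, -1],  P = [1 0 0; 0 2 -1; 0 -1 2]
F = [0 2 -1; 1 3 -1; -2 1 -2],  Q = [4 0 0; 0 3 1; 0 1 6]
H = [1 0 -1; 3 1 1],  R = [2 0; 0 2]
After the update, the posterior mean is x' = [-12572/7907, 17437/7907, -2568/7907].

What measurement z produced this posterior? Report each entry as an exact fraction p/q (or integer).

x̄ = F·x = [5, 9, 0]
P̄ = F·P·Fᵀ + Q = [18 19 13; 19 30 16; 13 16 24]
S = H·P̄·Hᵀ + R = [18 7; 7 442]
K = P̄·Hᵀ·S⁻¹ = [1608/7907 1513/7907; 605/7907 1833/7907; -5415/7907 1499/7907]
x' − x̄ = [-52107/7907, -53726/7907, -2568/7907] = K·y
y = (KᵀK)⁻¹·Kᵀ·(x' − x̄) = [-7, -27]
z = y + H·x̄ = [-7, -27] + [5, 24] = [-2, -3]

z = [-2, -3]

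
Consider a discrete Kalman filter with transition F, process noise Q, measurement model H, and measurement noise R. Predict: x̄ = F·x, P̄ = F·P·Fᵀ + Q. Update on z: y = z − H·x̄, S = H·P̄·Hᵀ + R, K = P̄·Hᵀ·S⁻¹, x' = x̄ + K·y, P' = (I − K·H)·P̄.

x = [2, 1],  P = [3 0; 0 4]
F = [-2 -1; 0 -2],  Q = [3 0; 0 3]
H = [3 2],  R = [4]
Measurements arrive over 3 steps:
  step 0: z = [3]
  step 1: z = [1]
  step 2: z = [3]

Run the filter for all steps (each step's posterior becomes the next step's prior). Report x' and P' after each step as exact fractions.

step 0: x̄ = F·x = [-5, -2]
step 0: P̄ = F·P·Fᵀ + Q = [19 8; 8 19]
step 0: y = z − H·x̄ = [22]
step 0: S = H·P̄·Hᵀ + R = [347]
step 0: K = P̄·Hᵀ·S⁻¹ = [73/347; 62/347]
step 0: x' = x̄ + K·y = [-129/347, 670/347]
step 0: P' = (I − K·H)·P̄ = [1264/347 -1750/347; -1750/347 2749/347]
step 1: x̄ = F·x = [-412/347, -1340/347]
step 1: P̄ = F·P·Fᵀ + Q = [1846/347 -1502/347; -1502/347 12037/347]
step 1: y = z − H·x̄ = [4263/347]
step 1: S = H·P̄·Hᵀ + R = [48126/347]
step 1: K = P̄·Hᵀ·S⁻¹ = [1267/24063; 9784/24063]
step 1: x' = x̄ + K·y = [-4335/8021, 9092/8021]
step 1: P' = (I − K·H)·P̄ = [118760/24063 -175606/24063; -175606/24063 282977/24063]
step 2: x̄ = F·x = [-422/8021, -18184/8021]
step 2: P̄ = F·P·Fᵀ + Q = [42594/8021 -45490/8021; -45490/8021 1204097/24063]
step 2: y = z − H·x̄ = [61697/8021]
step 2: S = H·P̄·Hᵀ + R = [4425038/24063]
step 2: K = P̄·Hᵀ·S⁻¹ = [55203/2212519; 999392/2212519]
step 2: x' = x̄ + K·y = [308213/2212519, 2671368/2212519]
step 2: P' = (I − K·H)·P̄ = [11495880/2212519 -17133414/2212519; -17133414/2212519 27698905/2212519]

step 0: x' = [-129/347, 670/347], P' = [1264/347 -1750/347; -1750/347 2749/347]
step 1: x' = [-4335/8021, 9092/8021], P' = [118760/24063 -175606/24063; -175606/24063 282977/24063]
step 2: x' = [308213/2212519, 2671368/2212519], P' = [11495880/2212519 -17133414/2212519; -17133414/2212519 27698905/2212519]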